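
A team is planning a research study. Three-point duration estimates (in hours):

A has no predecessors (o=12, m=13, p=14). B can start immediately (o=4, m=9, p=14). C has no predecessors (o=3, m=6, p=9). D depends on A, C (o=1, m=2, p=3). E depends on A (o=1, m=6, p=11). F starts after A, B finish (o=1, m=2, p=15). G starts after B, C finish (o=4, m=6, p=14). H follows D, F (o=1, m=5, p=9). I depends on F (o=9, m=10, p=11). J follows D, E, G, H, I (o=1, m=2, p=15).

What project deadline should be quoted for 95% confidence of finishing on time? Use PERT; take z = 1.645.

te_A = (12 + 4·13 + 14)/6 = 78/6 = 13; σ²_A = ((14−12)/6)² = 0.111
te_B = (4 + 4·9 + 14)/6 = 54/6 = 9; σ²_B = ((14−4)/6)² = 2.778
te_C = (3 + 4·6 + 9)/6 = 36/6 = 6; σ²_C = ((9−3)/6)² = 1.000
te_D = (1 + 4·2 + 3)/6 = 12/6 = 2; σ²_D = ((3−1)/6)² = 0.111
te_E = (1 + 4·6 + 11)/6 = 36/6 = 6; σ²_E = ((11−1)/6)² = 2.778
te_F = (1 + 4·2 + 15)/6 = 24/6 = 4; σ²_F = ((15−1)/6)² = 5.444
te_G = (4 + 4·6 + 14)/6 = 42/6 = 7; σ²_G = ((14−4)/6)² = 2.778
te_H = (1 + 4·5 + 9)/6 = 30/6 = 5; σ²_H = ((9−1)/6)² = 1.778
te_I = (9 + 4·10 + 11)/6 = 60/6 = 10; σ²_I = ((11−9)/6)² = 0.111
te_J = (1 + 4·2 + 15)/6 = 24/6 = 4; σ²_J = ((15−1)/6)² = 5.444

Forward pass:
ES_A = 0; EF_A = 13
ES_B = 0; EF_B = 9
ES_C = 0; EF_C = 6
ES_D = max(EF_A=13, EF_C=6) = 13; EF_D = 13+2 = 15
ES_E = 13; EF_E = 13+6 = 19
ES_F = max(EF_A=13, EF_B=9) = 13; EF_F = 13+4 = 17
ES_G = max(EF_B=9, EF_C=6) = 9; EF_G = 9+7 = 16
ES_H = max(EF_D=15, EF_F=17) = 17; EF_H = 17+5 = 22
ES_I = 17; EF_I = 17+10 = 27
ES_J = max(EF_D=15, EF_E=19, EF_G=16, EF_H=22, EF_I=27) = 27; EF_J = 27+4 = 31
Expected project duration μ = 31 hours. Critical path: A → F → I → J.

Variance along critical path = 0.111 + 5.444 + 0.111 + 5.444 = 11.111; σ = 3.333 hours.
D = μ + z·σ = 31 + 1.645·3.333 = 36.5 hours

36.5 hours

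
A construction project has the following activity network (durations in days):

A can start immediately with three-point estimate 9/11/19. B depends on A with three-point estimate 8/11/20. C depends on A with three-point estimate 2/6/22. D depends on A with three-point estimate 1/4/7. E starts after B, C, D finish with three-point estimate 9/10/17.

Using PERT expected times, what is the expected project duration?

35 days

te_A = (9 + 4·11 + 19)/6 = 72/6 = 12
te_B = (8 + 4·11 + 20)/6 = 72/6 = 12
te_C = (2 + 4·6 + 22)/6 = 48/6 = 8
te_D = (1 + 4·4 + 7)/6 = 24/6 = 4
te_E = (9 + 4·10 + 17)/6 = 66/6 = 11

Forward pass:
ES_A = 0; EF_A = 12
ES_B = 12; EF_B = 12+12 = 24
ES_C = 12; EF_C = 12+8 = 20
ES_D = 12; EF_D = 12+4 = 16
ES_E = max(EF_B=24, EF_C=20, EF_D=16) = 24; EF_E = 24+11 = 35
Expected project duration μ = 35 days. Critical path: A → B → E.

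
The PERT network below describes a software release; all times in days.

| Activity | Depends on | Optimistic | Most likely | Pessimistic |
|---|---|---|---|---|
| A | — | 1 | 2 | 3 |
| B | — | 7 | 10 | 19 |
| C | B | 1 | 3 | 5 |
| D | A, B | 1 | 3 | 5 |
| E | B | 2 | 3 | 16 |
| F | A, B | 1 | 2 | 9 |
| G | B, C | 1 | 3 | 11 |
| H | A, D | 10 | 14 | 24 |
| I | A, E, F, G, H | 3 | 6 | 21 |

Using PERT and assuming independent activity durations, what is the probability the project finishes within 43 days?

te_A = (1 + 4·2 + 3)/6 = 12/6 = 2; σ²_A = ((3−1)/6)² = 0.111
te_B = (7 + 4·10 + 19)/6 = 66/6 = 11; σ²_B = ((19−7)/6)² = 4.000
te_C = (1 + 4·3 + 5)/6 = 18/6 = 3; σ²_C = ((5−1)/6)² = 0.444
te_D = (1 + 4·3 + 5)/6 = 18/6 = 3; σ²_D = ((5−1)/6)² = 0.444
te_E = (2 + 4·3 + 16)/6 = 30/6 = 5; σ²_E = ((16−2)/6)² = 5.444
te_F = (1 + 4·2 + 9)/6 = 18/6 = 3; σ²_F = ((9−1)/6)² = 1.778
te_G = (1 + 4·3 + 11)/6 = 24/6 = 4; σ²_G = ((11−1)/6)² = 2.778
te_H = (10 + 4·14 + 24)/6 = 90/6 = 15; σ²_H = ((24−10)/6)² = 5.444
te_I = (3 + 4·6 + 21)/6 = 48/6 = 8; σ²_I = ((21−3)/6)² = 9.000

Forward pass:
ES_A = 0; EF_A = 2
ES_B = 0; EF_B = 11
ES_C = 11; EF_C = 11+3 = 14
ES_D = max(EF_A=2, EF_B=11) = 11; EF_D = 11+3 = 14
ES_E = 11; EF_E = 11+5 = 16
ES_F = max(EF_A=2, EF_B=11) = 11; EF_F = 11+3 = 14
ES_G = max(EF_B=11, EF_C=14) = 14; EF_G = 14+4 = 18
ES_H = max(EF_A=2, EF_D=14) = 14; EF_H = 14+15 = 29
ES_I = max(EF_A=2, EF_E=16, EF_F=14, EF_G=18, EF_H=29) = 29; EF_I = 29+8 = 37
Expected project duration μ = 37 days. Critical path: B → D → H → I.

Variance along critical path = 4.000 + 0.444 + 5.444 + 9.000 = 18.889; σ = √18.889 = 4.346 days.
Z = (43 − 37) / 4.346 = 1.381
P(T ≤ 43) = Φ(1.381) ≈ 0.916

0.916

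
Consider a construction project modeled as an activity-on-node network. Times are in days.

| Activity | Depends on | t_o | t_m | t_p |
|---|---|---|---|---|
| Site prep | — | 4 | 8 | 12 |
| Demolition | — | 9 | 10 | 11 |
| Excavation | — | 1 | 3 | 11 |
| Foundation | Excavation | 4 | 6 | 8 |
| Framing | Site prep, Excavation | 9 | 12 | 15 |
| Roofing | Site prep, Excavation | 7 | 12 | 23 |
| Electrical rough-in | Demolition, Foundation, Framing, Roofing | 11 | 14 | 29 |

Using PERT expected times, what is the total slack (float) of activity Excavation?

te_Site prep = (4 + 4·8 + 12)/6 = 48/6 = 8
te_Demolition = (9 + 4·10 + 11)/6 = 60/6 = 10
te_Excavation = (1 + 4·3 + 11)/6 = 24/6 = 4
te_Foundation = (4 + 4·6 + 8)/6 = 36/6 = 6
te_Framing = (9 + 4·12 + 15)/6 = 72/6 = 12
te_Roofing = (7 + 4·12 + 23)/6 = 78/6 = 13
te_Electrical rough-in = (11 + 4·14 + 29)/6 = 96/6 = 16

Forward pass:
ES_Site prep = 0; EF_Site prep = 8
ES_Demolition = 0; EF_Demolition = 10
ES_Excavation = 0; EF_Excavation = 4
ES_Foundation = 4; EF_Foundation = 4+6 = 10
ES_Framing = max(EF_Site prep=8, EF_Excavation=4) = 8; EF_Framing = 8+12 = 20
ES_Roofing = max(EF_Site prep=8, EF_Excavation=4) = 8; EF_Roofing = 8+13 = 21
ES_Electrical rough-in = max(EF_Demolition=10, EF_Foundation=10, EF_Framing=20, EF_Roofing=21) = 21; EF_Electrical rough-in = 21+16 = 37
Expected project duration μ = 37 days. Critical path: Site prep → Roofing → Electrical rough-in.

Backward pass:
LF_Electrical rough-in = 37; LS_Electrical rough-in = 37−16 = 21
LF_Roofing = LS_Electrical rough-in = 21; LS_Roofing = 21−13 = 8
LF_Framing = LS_Electrical rough-in = 21; LS_Framing = 21−12 = 9
LF_Foundation = LS_Electrical rough-in = 21; LS_Foundation = 21−6 = 15
LF_Excavation = min(LS_Foundation=15, LS_Framing=9, LS_Roofing=8) = 8; LS_Excavation = 8−4 = 4
LF_Demolition = LS_Electrical rough-in = 21; LS_Demolition = 21−10 = 11
LF_Site prep = min(LS_Framing=9, LS_Roofing=8) = 8; LS_Site prep = 8−8 = 0
Slack_Excavation = LS_Excavation − ES_Excavation = 4 − 0 = 4

4 days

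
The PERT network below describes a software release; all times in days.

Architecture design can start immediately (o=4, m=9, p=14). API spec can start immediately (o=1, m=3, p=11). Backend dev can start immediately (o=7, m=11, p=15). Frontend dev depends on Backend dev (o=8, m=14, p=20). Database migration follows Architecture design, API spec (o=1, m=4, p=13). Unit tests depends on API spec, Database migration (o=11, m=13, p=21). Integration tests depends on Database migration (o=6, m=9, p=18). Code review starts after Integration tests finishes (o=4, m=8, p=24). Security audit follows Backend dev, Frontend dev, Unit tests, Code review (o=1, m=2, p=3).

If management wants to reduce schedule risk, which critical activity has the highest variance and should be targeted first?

te_Architecture design = (4 + 4·9 + 14)/6 = 54/6 = 9; σ²_Architecture design = ((14−4)/6)² = 2.778
te_API spec = (1 + 4·3 + 11)/6 = 24/6 = 4; σ²_API spec = ((11−1)/6)² = 2.778
te_Backend dev = (7 + 4·11 + 15)/6 = 66/6 = 11; σ²_Backend dev = ((15−7)/6)² = 1.778
te_Frontend dev = (8 + 4·14 + 20)/6 = 84/6 = 14; σ²_Frontend dev = ((20−8)/6)² = 4.000
te_Database migration = (1 + 4·4 + 13)/6 = 30/6 = 5; σ²_Database migration = ((13−1)/6)² = 4.000
te_Unit tests = (11 + 4·13 + 21)/6 = 84/6 = 14; σ²_Unit tests = ((21−11)/6)² = 2.778
te_Integration tests = (6 + 4·9 + 18)/6 = 60/6 = 10; σ²_Integration tests = ((18−6)/6)² = 4.000
te_Code review = (4 + 4·8 + 24)/6 = 60/6 = 10; σ²_Code review = ((24−4)/6)² = 11.111
te_Security audit = (1 + 4·2 + 3)/6 = 12/6 = 2; σ²_Security audit = ((3−1)/6)² = 0.111

Forward pass:
ES_Architecture design = 0; EF_Architecture design = 9
ES_API spec = 0; EF_API spec = 4
ES_Backend dev = 0; EF_Backend dev = 11
ES_Frontend dev = 11; EF_Frontend dev = 11+14 = 25
ES_Database migration = max(EF_Architecture design=9, EF_API spec=4) = 9; EF_Database migration = 9+5 = 14
ES_Unit tests = max(EF_API spec=4, EF_Database migration=14) = 14; EF_Unit tests = 14+14 = 28
ES_Integration tests = 14; EF_Integration tests = 14+10 = 24
ES_Code review = 24; EF_Code review = 24+10 = 34
ES_Security audit = max(EF_Backend dev=11, EF_Frontend dev=25, EF_Unit tests=28, EF_Code review=34) = 34; EF_Security audit = 34+2 = 36
Expected project duration μ = 36 days. Critical path: Architecture design → Database migration → Integration tests → Code review → Security audit.

Variances on critical path: σ²_Architecture design=2.778, σ²_Database migration=4.000, σ²_Integration tests=4.000, σ²_Code review=11.111, σ²_Security audit=0.111.
Largest is σ²_Code review = 11.111.

Code review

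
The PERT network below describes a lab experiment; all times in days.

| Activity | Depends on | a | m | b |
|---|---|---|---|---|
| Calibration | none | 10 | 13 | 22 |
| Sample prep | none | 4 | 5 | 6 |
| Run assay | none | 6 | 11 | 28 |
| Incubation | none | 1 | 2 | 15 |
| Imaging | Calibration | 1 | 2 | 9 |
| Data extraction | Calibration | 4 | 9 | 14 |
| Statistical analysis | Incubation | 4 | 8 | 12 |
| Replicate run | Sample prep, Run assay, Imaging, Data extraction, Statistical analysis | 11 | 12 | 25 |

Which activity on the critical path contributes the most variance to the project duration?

Replicate run

te_Calibration = (10 + 4·13 + 22)/6 = 84/6 = 14; σ²_Calibration = ((22−10)/6)² = 4.000
te_Sample prep = (4 + 4·5 + 6)/6 = 30/6 = 5; σ²_Sample prep = ((6−4)/6)² = 0.111
te_Run assay = (6 + 4·11 + 28)/6 = 78/6 = 13; σ²_Run assay = ((28−6)/6)² = 13.444
te_Incubation = (1 + 4·2 + 15)/6 = 24/6 = 4; σ²_Incubation = ((15−1)/6)² = 5.444
te_Imaging = (1 + 4·2 + 9)/6 = 18/6 = 3; σ²_Imaging = ((9−1)/6)² = 1.778
te_Data extraction = (4 + 4·9 + 14)/6 = 54/6 = 9; σ²_Data extraction = ((14−4)/6)² = 2.778
te_Statistical analysis = (4 + 4·8 + 12)/6 = 48/6 = 8; σ²_Statistical analysis = ((12−4)/6)² = 1.778
te_Replicate run = (11 + 4·12 + 25)/6 = 84/6 = 14; σ²_Replicate run = ((25−11)/6)² = 5.444

Forward pass:
ES_Calibration = 0; EF_Calibration = 14
ES_Sample prep = 0; EF_Sample prep = 5
ES_Run assay = 0; EF_Run assay = 13
ES_Incubation = 0; EF_Incubation = 4
ES_Imaging = 14; EF_Imaging = 14+3 = 17
ES_Data extraction = 14; EF_Data extraction = 14+9 = 23
ES_Statistical analysis = 4; EF_Statistical analysis = 4+8 = 12
ES_Replicate run = max(EF_Sample prep=5, EF_Run assay=13, EF_Imaging=17, EF_Data extraction=23, EF_Statistical analysis=12) = 23; EF_Replicate run = 23+14 = 37
Expected project duration μ = 37 days. Critical path: Calibration → Data extraction → Replicate run.

Variances on critical path: σ²_Calibration=4.000, σ²_Data extraction=2.778, σ²_Replicate run=5.444.
Largest is σ²_Replicate run = 5.444.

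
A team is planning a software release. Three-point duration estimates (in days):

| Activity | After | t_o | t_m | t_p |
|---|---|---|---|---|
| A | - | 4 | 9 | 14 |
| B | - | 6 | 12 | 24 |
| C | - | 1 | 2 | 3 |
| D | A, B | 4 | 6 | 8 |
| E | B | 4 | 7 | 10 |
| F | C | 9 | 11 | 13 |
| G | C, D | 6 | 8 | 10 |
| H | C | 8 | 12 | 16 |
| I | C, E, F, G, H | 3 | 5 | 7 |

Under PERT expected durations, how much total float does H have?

te_A = (4 + 4·9 + 14)/6 = 54/6 = 9
te_B = (6 + 4·12 + 24)/6 = 78/6 = 13
te_C = (1 + 4·2 + 3)/6 = 12/6 = 2
te_D = (4 + 4·6 + 8)/6 = 36/6 = 6
te_E = (4 + 4·7 + 10)/6 = 42/6 = 7
te_F = (9 + 4·11 + 13)/6 = 66/6 = 11
te_G = (6 + 4·8 + 10)/6 = 48/6 = 8
te_H = (8 + 4·12 + 16)/6 = 72/6 = 12
te_I = (3 + 4·5 + 7)/6 = 30/6 = 5

Forward pass:
ES_A = 0; EF_A = 9
ES_B = 0; EF_B = 13
ES_C = 0; EF_C = 2
ES_D = max(EF_A=9, EF_B=13) = 13; EF_D = 13+6 = 19
ES_E = 13; EF_E = 13+7 = 20
ES_F = 2; EF_F = 2+11 = 13
ES_G = max(EF_C=2, EF_D=19) = 19; EF_G = 19+8 = 27
ES_H = 2; EF_H = 2+12 = 14
ES_I = max(EF_C=2, EF_E=20, EF_F=13, EF_G=27, EF_H=14) = 27; EF_I = 27+5 = 32
Expected project duration μ = 32 days. Critical path: B → D → G → I.

Backward pass:
LF_I = 32; LS_I = 32−5 = 27
LF_H = LS_I = 27; LS_H = 27−12 = 15
LF_G = LS_I = 27; LS_G = 27−8 = 19
LF_F = LS_I = 27; LS_F = 27−11 = 16
LF_E = LS_I = 27; LS_E = 27−7 = 20
LF_D = LS_G = 19; LS_D = 19−6 = 13
LF_C = min(LS_F=16, LS_G=19, LS_H=15, LS_I=27) = 15; LS_C = 15−2 = 13
LF_B = min(LS_D=13, LS_E=20) = 13; LS_B = 13−13 = 0
LF_A = LS_D = 13; LS_A = 13−9 = 4
Slack_H = LS_H − ES_H = 15 − 2 = 13

13 days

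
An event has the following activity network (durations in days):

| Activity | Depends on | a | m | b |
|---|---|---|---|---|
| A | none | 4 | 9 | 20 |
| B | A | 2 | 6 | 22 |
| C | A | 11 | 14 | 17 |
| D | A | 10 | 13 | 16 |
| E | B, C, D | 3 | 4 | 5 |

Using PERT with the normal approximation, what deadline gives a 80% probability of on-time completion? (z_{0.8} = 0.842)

30.4 days

te_A = (4 + 4·9 + 20)/6 = 60/6 = 10; σ²_A = ((20−4)/6)² = 7.111
te_B = (2 + 4·6 + 22)/6 = 48/6 = 8; σ²_B = ((22−2)/6)² = 11.111
te_C = (11 + 4·14 + 17)/6 = 84/6 = 14; σ²_C = ((17−11)/6)² = 1.000
te_D = (10 + 4·13 + 16)/6 = 78/6 = 13; σ²_D = ((16−10)/6)² = 1.000
te_E = (3 + 4·4 + 5)/6 = 24/6 = 4; σ²_E = ((5−3)/6)² = 0.111

Forward pass:
ES_A = 0; EF_A = 10
ES_B = 10; EF_B = 10+8 = 18
ES_C = 10; EF_C = 10+14 = 24
ES_D = 10; EF_D = 10+13 = 23
ES_E = max(EF_B=18, EF_C=24, EF_D=23) = 24; EF_E = 24+4 = 28
Expected project duration μ = 28 days. Critical path: A → C → E.

Variance along critical path = 7.111 + 1.000 + 0.111 = 8.222; σ = 2.867 days.
D = μ + z·σ = 28 + 0.842·2.867 = 30.4 days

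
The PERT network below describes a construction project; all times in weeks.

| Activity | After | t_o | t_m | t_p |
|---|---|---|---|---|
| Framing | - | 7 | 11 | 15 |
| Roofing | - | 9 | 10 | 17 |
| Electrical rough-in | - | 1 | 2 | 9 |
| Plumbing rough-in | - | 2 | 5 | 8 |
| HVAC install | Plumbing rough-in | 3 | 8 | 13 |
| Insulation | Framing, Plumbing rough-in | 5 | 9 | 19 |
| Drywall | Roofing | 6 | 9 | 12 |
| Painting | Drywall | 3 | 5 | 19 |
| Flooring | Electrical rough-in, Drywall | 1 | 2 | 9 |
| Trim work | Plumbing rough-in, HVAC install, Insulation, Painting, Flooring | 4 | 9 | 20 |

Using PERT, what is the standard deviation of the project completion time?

te_Framing = (7 + 4·11 + 15)/6 = 66/6 = 11; σ²_Framing = ((15−7)/6)² = 1.778
te_Roofing = (9 + 4·10 + 17)/6 = 66/6 = 11; σ²_Roofing = ((17−9)/6)² = 1.778
te_Electrical rough-in = (1 + 4·2 + 9)/6 = 18/6 = 3; σ²_Electrical rough-in = ((9−1)/6)² = 1.778
te_Plumbing rough-in = (2 + 4·5 + 8)/6 = 30/6 = 5; σ²_Plumbing rough-in = ((8−2)/6)² = 1.000
te_HVAC install = (3 + 4·8 + 13)/6 = 48/6 = 8; σ²_HVAC install = ((13−3)/6)² = 2.778
te_Insulation = (5 + 4·9 + 19)/6 = 60/6 = 10; σ²_Insulation = ((19−5)/6)² = 5.444
te_Drywall = (6 + 4·9 + 12)/6 = 54/6 = 9; σ²_Drywall = ((12−6)/6)² = 1.000
te_Painting = (3 + 4·5 + 19)/6 = 42/6 = 7; σ²_Painting = ((19−3)/6)² = 7.111
te_Flooring = (1 + 4·2 + 9)/6 = 18/6 = 3; σ²_Flooring = ((9−1)/6)² = 1.778
te_Trim work = (4 + 4·9 + 20)/6 = 60/6 = 10; σ²_Trim work = ((20−4)/6)² = 7.111

Forward pass:
ES_Framing = 0; EF_Framing = 11
ES_Roofing = 0; EF_Roofing = 11
ES_Electrical rough-in = 0; EF_Electrical rough-in = 3
ES_Plumbing rough-in = 0; EF_Plumbing rough-in = 5
ES_HVAC install = 5; EF_HVAC install = 5+8 = 13
ES_Insulation = max(EF_Framing=11, EF_Plumbing rough-in=5) = 11; EF_Insulation = 11+10 = 21
ES_Drywall = 11; EF_Drywall = 11+9 = 20
ES_Painting = 20; EF_Painting = 20+7 = 27
ES_Flooring = max(EF_Electrical rough-in=3, EF_Drywall=20) = 20; EF_Flooring = 20+3 = 23
ES_Trim work = max(EF_Plumbing rough-in=5, EF_HVAC install=13, EF_Insulation=21, EF_Painting=27, EF_Flooring=23) = 27; EF_Trim work = 27+10 = 37
Expected project duration μ = 37 weeks. Critical path: Roofing → Drywall → Painting → Trim work.

Variance along critical path = 1.778 + 1.000 + 7.111 + 7.111 = 17.000
σ = √17.000 = 4.123 weeks

4.12 weeks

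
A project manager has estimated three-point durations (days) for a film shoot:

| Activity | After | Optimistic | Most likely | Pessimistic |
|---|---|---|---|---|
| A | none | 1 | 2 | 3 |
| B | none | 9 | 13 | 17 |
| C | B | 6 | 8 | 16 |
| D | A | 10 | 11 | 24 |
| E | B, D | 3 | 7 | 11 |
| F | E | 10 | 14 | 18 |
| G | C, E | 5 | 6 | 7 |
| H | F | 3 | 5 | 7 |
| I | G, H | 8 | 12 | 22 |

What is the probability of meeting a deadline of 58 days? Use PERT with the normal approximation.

te_A = (1 + 4·2 + 3)/6 = 12/6 = 2; σ²_A = ((3−1)/6)² = 0.111
te_B = (9 + 4·13 + 17)/6 = 78/6 = 13; σ²_B = ((17−9)/6)² = 1.778
te_C = (6 + 4·8 + 16)/6 = 54/6 = 9; σ²_C = ((16−6)/6)² = 2.778
te_D = (10 + 4·11 + 24)/6 = 78/6 = 13; σ²_D = ((24−10)/6)² = 5.444
te_E = (3 + 4·7 + 11)/6 = 42/6 = 7; σ²_E = ((11−3)/6)² = 1.778
te_F = (10 + 4·14 + 18)/6 = 84/6 = 14; σ²_F = ((18−10)/6)² = 1.778
te_G = (5 + 4·6 + 7)/6 = 36/6 = 6; σ²_G = ((7−5)/6)² = 0.111
te_H = (3 + 4·5 + 7)/6 = 30/6 = 5; σ²_H = ((7−3)/6)² = 0.444
te_I = (8 + 4·12 + 22)/6 = 78/6 = 13; σ²_I = ((22−8)/6)² = 5.444

Forward pass:
ES_A = 0; EF_A = 2
ES_B = 0; EF_B = 13
ES_C = 13; EF_C = 13+9 = 22
ES_D = 2; EF_D = 2+13 = 15
ES_E = max(EF_B=13, EF_D=15) = 15; EF_E = 15+7 = 22
ES_F = 22; EF_F = 22+14 = 36
ES_G = max(EF_C=22, EF_E=22) = 22; EF_G = 22+6 = 28
ES_H = 36; EF_H = 36+5 = 41
ES_I = max(EF_G=28, EF_H=41) = 41; EF_I = 41+13 = 54
Expected project duration μ = 54 days. Critical path: A → D → E → F → H → I.

Variance along critical path = 0.111 + 5.444 + 1.778 + 1.778 + 0.444 + 5.444 = 15.000; σ = √15.000 = 3.873 days.
Z = (58 − 54) / 3.873 = 1.033
P(T ≤ 58) = Φ(1.033) ≈ 0.849

0.849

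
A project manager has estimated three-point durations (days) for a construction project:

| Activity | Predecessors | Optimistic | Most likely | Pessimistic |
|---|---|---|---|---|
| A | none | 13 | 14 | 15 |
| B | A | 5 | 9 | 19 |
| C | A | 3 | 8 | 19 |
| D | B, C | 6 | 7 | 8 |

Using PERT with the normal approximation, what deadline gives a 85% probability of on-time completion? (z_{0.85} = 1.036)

te_A = (13 + 4·14 + 15)/6 = 84/6 = 14; σ²_A = ((15−13)/6)² = 0.111
te_B = (5 + 4·9 + 19)/6 = 60/6 = 10; σ²_B = ((19−5)/6)² = 5.444
te_C = (3 + 4·8 + 19)/6 = 54/6 = 9; σ²_C = ((19−3)/6)² = 7.111
te_D = (6 + 4·7 + 8)/6 = 42/6 = 7; σ²_D = ((8−6)/6)² = 0.111

Forward pass:
ES_A = 0; EF_A = 14
ES_B = 14; EF_B = 14+10 = 24
ES_C = 14; EF_C = 14+9 = 23
ES_D = max(EF_B=24, EF_C=23) = 24; EF_D = 24+7 = 31
Expected project duration μ = 31 days. Critical path: A → B → D.

Variance along critical path = 0.111 + 5.444 + 0.111 = 5.667; σ = 2.380 days.
D = μ + z·σ = 31 + 1.036·2.380 = 33.5 days

33.5 days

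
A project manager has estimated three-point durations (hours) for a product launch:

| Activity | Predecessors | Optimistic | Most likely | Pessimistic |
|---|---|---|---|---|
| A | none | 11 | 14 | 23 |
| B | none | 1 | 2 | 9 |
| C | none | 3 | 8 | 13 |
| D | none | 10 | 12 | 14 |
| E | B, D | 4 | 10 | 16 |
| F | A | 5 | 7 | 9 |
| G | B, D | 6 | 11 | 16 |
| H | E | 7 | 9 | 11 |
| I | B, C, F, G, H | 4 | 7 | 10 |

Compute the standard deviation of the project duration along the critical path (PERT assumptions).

te_A = (11 + 4·14 + 23)/6 = 90/6 = 15; σ²_A = ((23−11)/6)² = 4.000
te_B = (1 + 4·2 + 9)/6 = 18/6 = 3; σ²_B = ((9−1)/6)² = 1.778
te_C = (3 + 4·8 + 13)/6 = 48/6 = 8; σ²_C = ((13−3)/6)² = 2.778
te_D = (10 + 4·12 + 14)/6 = 72/6 = 12; σ²_D = ((14−10)/6)² = 0.444
te_E = (4 + 4·10 + 16)/6 = 60/6 = 10; σ²_E = ((16−4)/6)² = 4.000
te_F = (5 + 4·7 + 9)/6 = 42/6 = 7; σ²_F = ((9−5)/6)² = 0.444
te_G = (6 + 4·11 + 16)/6 = 66/6 = 11; σ²_G = ((16−6)/6)² = 2.778
te_H = (7 + 4·9 + 11)/6 = 54/6 = 9; σ²_H = ((11−7)/6)² = 0.444
te_I = (4 + 4·7 + 10)/6 = 42/6 = 7; σ²_I = ((10−4)/6)² = 1.000

Forward pass:
ES_A = 0; EF_A = 15
ES_B = 0; EF_B = 3
ES_C = 0; EF_C = 8
ES_D = 0; EF_D = 12
ES_E = max(EF_B=3, EF_D=12) = 12; EF_E = 12+10 = 22
ES_F = 15; EF_F = 15+7 = 22
ES_G = max(EF_B=3, EF_D=12) = 12; EF_G = 12+11 = 23
ES_H = 22; EF_H = 22+9 = 31
ES_I = max(EF_B=3, EF_C=8, EF_F=22, EF_G=23, EF_H=31) = 31; EF_I = 31+7 = 38
Expected project duration μ = 38 hours. Critical path: D → E → H → I.

Variance along critical path = 0.444 + 4.000 + 0.444 + 1.000 = 5.889
σ = √5.889 = 2.427 hours

2.43 hours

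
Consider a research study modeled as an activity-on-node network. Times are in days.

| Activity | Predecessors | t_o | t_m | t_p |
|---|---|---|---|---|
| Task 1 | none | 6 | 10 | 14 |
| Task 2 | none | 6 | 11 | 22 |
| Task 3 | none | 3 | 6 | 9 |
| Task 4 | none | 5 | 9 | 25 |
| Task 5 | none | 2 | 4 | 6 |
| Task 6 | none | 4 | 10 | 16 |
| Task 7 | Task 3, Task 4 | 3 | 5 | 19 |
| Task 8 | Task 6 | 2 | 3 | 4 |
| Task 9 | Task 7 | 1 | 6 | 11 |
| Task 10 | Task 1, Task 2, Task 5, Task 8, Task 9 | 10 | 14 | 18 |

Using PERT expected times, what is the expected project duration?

te_Task 1 = (6 + 4·10 + 14)/6 = 60/6 = 10
te_Task 2 = (6 + 4·11 + 22)/6 = 72/6 = 12
te_Task 3 = (3 + 4·6 + 9)/6 = 36/6 = 6
te_Task 4 = (5 + 4·9 + 25)/6 = 66/6 = 11
te_Task 5 = (2 + 4·4 + 6)/6 = 24/6 = 4
te_Task 6 = (4 + 4·10 + 16)/6 = 60/6 = 10
te_Task 7 = (3 + 4·5 + 19)/6 = 42/6 = 7
te_Task 8 = (2 + 4·3 + 4)/6 = 18/6 = 3
te_Task 9 = (1 + 4·6 + 11)/6 = 36/6 = 6
te_Task 10 = (10 + 4·14 + 18)/6 = 84/6 = 14

Forward pass:
ES_Task 1 = 0; EF_Task 1 = 10
ES_Task 2 = 0; EF_Task 2 = 12
ES_Task 3 = 0; EF_Task 3 = 6
ES_Task 4 = 0; EF_Task 4 = 11
ES_Task 5 = 0; EF_Task 5 = 4
ES_Task 6 = 0; EF_Task 6 = 10
ES_Task 7 = max(EF_Task 3=6, EF_Task 4=11) = 11; EF_Task 7 = 11+7 = 18
ES_Task 8 = 10; EF_Task 8 = 10+3 = 13
ES_Task 9 = 18; EF_Task 9 = 18+6 = 24
ES_Task 10 = max(EF_Task 1=10, EF_Task 2=12, EF_Task 5=4, EF_Task 8=13, EF_Task 9=24) = 24; EF_Task 10 = 24+14 = 38
Expected project duration μ = 38 days. Critical path: Task 4 → Task 7 → Task 9 → Task 10.

38 days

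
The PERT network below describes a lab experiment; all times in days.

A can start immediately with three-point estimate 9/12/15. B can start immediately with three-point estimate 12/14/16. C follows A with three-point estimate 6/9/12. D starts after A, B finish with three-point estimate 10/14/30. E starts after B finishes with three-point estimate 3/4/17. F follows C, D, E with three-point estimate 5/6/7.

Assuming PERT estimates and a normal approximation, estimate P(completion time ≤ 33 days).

te_A = (9 + 4·12 + 15)/6 = 72/6 = 12; σ²_A = ((15−9)/6)² = 1.000
te_B = (12 + 4·14 + 16)/6 = 84/6 = 14; σ²_B = ((16−12)/6)² = 0.444
te_C = (6 + 4·9 + 12)/6 = 54/6 = 9; σ²_C = ((12−6)/6)² = 1.000
te_D = (10 + 4·14 + 30)/6 = 96/6 = 16; σ²_D = ((30−10)/6)² = 11.111
te_E = (3 + 4·4 + 17)/6 = 36/6 = 6; σ²_E = ((17−3)/6)² = 5.444
te_F = (5 + 4·6 + 7)/6 = 36/6 = 6; σ²_F = ((7−5)/6)² = 0.111

Forward pass:
ES_A = 0; EF_A = 12
ES_B = 0; EF_B = 14
ES_C = 12; EF_C = 12+9 = 21
ES_D = max(EF_A=12, EF_B=14) = 14; EF_D = 14+16 = 30
ES_E = 14; EF_E = 14+6 = 20
ES_F = max(EF_C=21, EF_D=30, EF_E=20) = 30; EF_F = 30+6 = 36
Expected project duration μ = 36 days. Critical path: B → D → F.

Variance along critical path = 0.444 + 11.111 + 0.111 = 11.667; σ = √11.667 = 3.416 days.
Z = (33 − 36) / 3.416 = -0.878
P(T ≤ 33) = Φ(-0.878) ≈ 0.190

0.190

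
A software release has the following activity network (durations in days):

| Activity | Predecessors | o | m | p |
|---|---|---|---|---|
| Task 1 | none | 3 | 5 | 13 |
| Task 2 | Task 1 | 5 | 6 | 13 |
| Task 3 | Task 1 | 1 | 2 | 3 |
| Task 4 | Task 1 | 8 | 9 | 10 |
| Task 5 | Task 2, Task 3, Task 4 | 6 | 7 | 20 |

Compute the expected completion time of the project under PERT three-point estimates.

te_Task 1 = (3 + 4·5 + 13)/6 = 36/6 = 6
te_Task 2 = (5 + 4·6 + 13)/6 = 42/6 = 7
te_Task 3 = (1 + 4·2 + 3)/6 = 12/6 = 2
te_Task 4 = (8 + 4·9 + 10)/6 = 54/6 = 9
te_Task 5 = (6 + 4·7 + 20)/6 = 54/6 = 9

Forward pass:
ES_Task 1 = 0; EF_Task 1 = 6
ES_Task 2 = 6; EF_Task 2 = 6+7 = 13
ES_Task 3 = 6; EF_Task 3 = 6+2 = 8
ES_Task 4 = 6; EF_Task 4 = 6+9 = 15
ES_Task 5 = max(EF_Task 2=13, EF_Task 3=8, EF_Task 4=15) = 15; EF_Task 5 = 15+9 = 24
Expected project duration μ = 24 days. Critical path: Task 1 → Task 4 → Task 5.

24 days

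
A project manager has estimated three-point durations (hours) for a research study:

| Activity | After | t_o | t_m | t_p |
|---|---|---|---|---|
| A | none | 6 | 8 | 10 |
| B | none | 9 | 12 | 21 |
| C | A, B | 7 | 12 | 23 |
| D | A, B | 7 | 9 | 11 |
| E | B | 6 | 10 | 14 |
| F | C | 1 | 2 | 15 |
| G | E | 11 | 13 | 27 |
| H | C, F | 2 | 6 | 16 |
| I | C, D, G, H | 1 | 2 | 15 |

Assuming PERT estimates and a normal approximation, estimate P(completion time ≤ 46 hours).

te_A = (6 + 4·8 + 10)/6 = 48/6 = 8; σ²_A = ((10−6)/6)² = 0.444
te_B = (9 + 4·12 + 21)/6 = 78/6 = 13; σ²_B = ((21−9)/6)² = 4.000
te_C = (7 + 4·12 + 23)/6 = 78/6 = 13; σ²_C = ((23−7)/6)² = 7.111
te_D = (7 + 4·9 + 11)/6 = 54/6 = 9; σ²_D = ((11−7)/6)² = 0.444
te_E = (6 + 4·10 + 14)/6 = 60/6 = 10; σ²_E = ((14−6)/6)² = 1.778
te_F = (1 + 4·2 + 15)/6 = 24/6 = 4; σ²_F = ((15−1)/6)² = 5.444
te_G = (11 + 4·13 + 27)/6 = 90/6 = 15; σ²_G = ((27−11)/6)² = 7.111
te_H = (2 + 4·6 + 16)/6 = 42/6 = 7; σ²_H = ((16−2)/6)² = 5.444
te_I = (1 + 4·2 + 15)/6 = 24/6 = 4; σ²_I = ((15−1)/6)² = 5.444

Forward pass:
ES_A = 0; EF_A = 8
ES_B = 0; EF_B = 13
ES_C = max(EF_A=8, EF_B=13) = 13; EF_C = 13+13 = 26
ES_D = max(EF_A=8, EF_B=13) = 13; EF_D = 13+9 = 22
ES_E = 13; EF_E = 13+10 = 23
ES_F = 26; EF_F = 26+4 = 30
ES_G = 23; EF_G = 23+15 = 38
ES_H = max(EF_C=26, EF_F=30) = 30; EF_H = 30+7 = 37
ES_I = max(EF_C=26, EF_D=22, EF_G=38, EF_H=37) = 38; EF_I = 38+4 = 42
Expected project duration μ = 42 hours. Critical path: B → E → G → I.

Variance along critical path = 4.000 + 1.778 + 7.111 + 5.444 = 18.333; σ = √18.333 = 4.282 hours.
Z = (46 − 42) / 4.282 = 0.934
P(T ≤ 46) = Φ(0.934) ≈ 0.825

0.825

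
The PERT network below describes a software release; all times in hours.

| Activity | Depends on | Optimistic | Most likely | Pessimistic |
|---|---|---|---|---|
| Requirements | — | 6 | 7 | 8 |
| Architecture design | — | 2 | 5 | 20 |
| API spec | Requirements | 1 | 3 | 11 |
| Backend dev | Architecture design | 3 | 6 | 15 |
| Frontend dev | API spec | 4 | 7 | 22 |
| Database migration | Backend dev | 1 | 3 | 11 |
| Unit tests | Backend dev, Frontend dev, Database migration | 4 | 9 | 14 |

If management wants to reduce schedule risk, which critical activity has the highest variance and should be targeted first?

Frontend dev

te_Requirements = (6 + 4·7 + 8)/6 = 42/6 = 7; σ²_Requirements = ((8−6)/6)² = 0.111
te_Architecture design = (2 + 4·5 + 20)/6 = 42/6 = 7; σ²_Architecture design = ((20−2)/6)² = 9.000
te_API spec = (1 + 4·3 + 11)/6 = 24/6 = 4; σ²_API spec = ((11−1)/6)² = 2.778
te_Backend dev = (3 + 4·6 + 15)/6 = 42/6 = 7; σ²_Backend dev = ((15−3)/6)² = 4.000
te_Frontend dev = (4 + 4·7 + 22)/6 = 54/6 = 9; σ²_Frontend dev = ((22−4)/6)² = 9.000
te_Database migration = (1 + 4·3 + 11)/6 = 24/6 = 4; σ²_Database migration = ((11−1)/6)² = 2.778
te_Unit tests = (4 + 4·9 + 14)/6 = 54/6 = 9; σ²_Unit tests = ((14−4)/6)² = 2.778

Forward pass:
ES_Requirements = 0; EF_Requirements = 7
ES_Architecture design = 0; EF_Architecture design = 7
ES_API spec = 7; EF_API spec = 7+4 = 11
ES_Backend dev = 7; EF_Backend dev = 7+7 = 14
ES_Frontend dev = 11; EF_Frontend dev = 11+9 = 20
ES_Database migration = 14; EF_Database migration = 14+4 = 18
ES_Unit tests = max(EF_Backend dev=14, EF_Frontend dev=20, EF_Database migration=18) = 20; EF_Unit tests = 20+9 = 29
Expected project duration μ = 29 hours. Critical path: Requirements → API spec → Frontend dev → Unit tests.

Variances on critical path: σ²_Requirements=0.111, σ²_API spec=2.778, σ²_Frontend dev=9.000, σ²_Unit tests=2.778.
Largest is σ²_Frontend dev = 9.000.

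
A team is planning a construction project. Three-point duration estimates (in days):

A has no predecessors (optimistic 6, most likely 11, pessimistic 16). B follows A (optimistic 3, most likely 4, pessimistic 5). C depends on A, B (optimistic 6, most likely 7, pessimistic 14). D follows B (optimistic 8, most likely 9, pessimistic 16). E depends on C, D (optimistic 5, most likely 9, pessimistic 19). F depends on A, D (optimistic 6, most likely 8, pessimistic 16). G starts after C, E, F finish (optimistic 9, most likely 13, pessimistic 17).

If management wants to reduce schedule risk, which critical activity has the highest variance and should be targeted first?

E

te_A = (6 + 4·11 + 16)/6 = 66/6 = 11; σ²_A = ((16−6)/6)² = 2.778
te_B = (3 + 4·4 + 5)/6 = 24/6 = 4; σ²_B = ((5−3)/6)² = 0.111
te_C = (6 + 4·7 + 14)/6 = 48/6 = 8; σ²_C = ((14−6)/6)² = 1.778
te_D = (8 + 4·9 + 16)/6 = 60/6 = 10; σ²_D = ((16−8)/6)² = 1.778
te_E = (5 + 4·9 + 19)/6 = 60/6 = 10; σ²_E = ((19−5)/6)² = 5.444
te_F = (6 + 4·8 + 16)/6 = 54/6 = 9; σ²_F = ((16−6)/6)² = 2.778
te_G = (9 + 4·13 + 17)/6 = 78/6 = 13; σ²_G = ((17−9)/6)² = 1.778

Forward pass:
ES_A = 0; EF_A = 11
ES_B = 11; EF_B = 11+4 = 15
ES_C = max(EF_A=11, EF_B=15) = 15; EF_C = 15+8 = 23
ES_D = 15; EF_D = 15+10 = 25
ES_E = max(EF_C=23, EF_D=25) = 25; EF_E = 25+10 = 35
ES_F = max(EF_A=11, EF_D=25) = 25; EF_F = 25+9 = 34
ES_G = max(EF_C=23, EF_E=35, EF_F=34) = 35; EF_G = 35+13 = 48
Expected project duration μ = 48 days. Critical path: A → B → D → E → G.

Variances on critical path: σ²_A=2.778, σ²_B=0.111, σ²_D=1.778, σ²_E=5.444, σ²_G=1.778.
Largest is σ²_E = 5.444.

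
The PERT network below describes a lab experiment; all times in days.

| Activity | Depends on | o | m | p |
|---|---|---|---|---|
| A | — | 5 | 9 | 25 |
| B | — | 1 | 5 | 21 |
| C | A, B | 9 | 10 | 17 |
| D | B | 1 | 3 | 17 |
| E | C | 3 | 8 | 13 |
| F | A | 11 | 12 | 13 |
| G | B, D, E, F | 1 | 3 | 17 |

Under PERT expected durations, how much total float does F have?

7 days

te_A = (5 + 4·9 + 25)/6 = 66/6 = 11
te_B = (1 + 4·5 + 21)/6 = 42/6 = 7
te_C = (9 + 4·10 + 17)/6 = 66/6 = 11
te_D = (1 + 4·3 + 17)/6 = 30/6 = 5
te_E = (3 + 4·8 + 13)/6 = 48/6 = 8
te_F = (11 + 4·12 + 13)/6 = 72/6 = 12
te_G = (1 + 4·3 + 17)/6 = 30/6 = 5

Forward pass:
ES_A = 0; EF_A = 11
ES_B = 0; EF_B = 7
ES_C = max(EF_A=11, EF_B=7) = 11; EF_C = 11+11 = 22
ES_D = 7; EF_D = 7+5 = 12
ES_E = 22; EF_E = 22+8 = 30
ES_F = 11; EF_F = 11+12 = 23
ES_G = max(EF_B=7, EF_D=12, EF_E=30, EF_F=23) = 30; EF_G = 30+5 = 35
Expected project duration μ = 35 days. Critical path: A → C → E → G.

Backward pass:
LF_G = 35; LS_G = 35−5 = 30
LF_F = LS_G = 30; LS_F = 30−12 = 18
LF_E = LS_G = 30; LS_E = 30−8 = 22
LF_D = LS_G = 30; LS_D = 30−5 = 25
LF_C = LS_E = 22; LS_C = 22−11 = 11
LF_B = min(LS_C=11, LS_D=25, LS_G=30) = 11; LS_B = 11−7 = 4
LF_A = min(LS_C=11, LS_F=18) = 11; LS_A = 11−11 = 0
Slack_F = LS_F − ES_F = 18 − 11 = 7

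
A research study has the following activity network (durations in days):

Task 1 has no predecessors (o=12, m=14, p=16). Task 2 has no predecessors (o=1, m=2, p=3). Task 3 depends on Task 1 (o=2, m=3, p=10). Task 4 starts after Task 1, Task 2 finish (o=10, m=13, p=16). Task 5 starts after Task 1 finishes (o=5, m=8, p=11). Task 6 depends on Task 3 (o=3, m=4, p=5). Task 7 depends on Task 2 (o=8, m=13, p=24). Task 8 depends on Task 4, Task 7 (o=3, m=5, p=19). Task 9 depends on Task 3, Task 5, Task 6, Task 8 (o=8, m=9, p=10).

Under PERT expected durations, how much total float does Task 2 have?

te_Task 1 = (12 + 4·14 + 16)/6 = 84/6 = 14
te_Task 2 = (1 + 4·2 + 3)/6 = 12/6 = 2
te_Task 3 = (2 + 4·3 + 10)/6 = 24/6 = 4
te_Task 4 = (10 + 4·13 + 16)/6 = 78/6 = 13
te_Task 5 = (5 + 4·8 + 11)/6 = 48/6 = 8
te_Task 6 = (3 + 4·4 + 5)/6 = 24/6 = 4
te_Task 7 = (8 + 4·13 + 24)/6 = 84/6 = 14
te_Task 8 = (3 + 4·5 + 19)/6 = 42/6 = 7
te_Task 9 = (8 + 4·9 + 10)/6 = 54/6 = 9

Forward pass:
ES_Task 1 = 0; EF_Task 1 = 14
ES_Task 2 = 0; EF_Task 2 = 2
ES_Task 3 = 14; EF_Task 3 = 14+4 = 18
ES_Task 4 = max(EF_Task 1=14, EF_Task 2=2) = 14; EF_Task 4 = 14+13 = 27
ES_Task 5 = 14; EF_Task 5 = 14+8 = 22
ES_Task 6 = 18; EF_Task 6 = 18+4 = 22
ES_Task 7 = 2; EF_Task 7 = 2+14 = 16
ES_Task 8 = max(EF_Task 4=27, EF_Task 7=16) = 27; EF_Task 8 = 27+7 = 34
ES_Task 9 = max(EF_Task 3=18, EF_Task 5=22, EF_Task 6=22, EF_Task 8=34) = 34; EF_Task 9 = 34+9 = 43
Expected project duration μ = 43 days. Critical path: Task 1 → Task 4 → Task 8 → Task 9.

Backward pass:
LF_Task 9 = 43; LS_Task 9 = 43−9 = 34
LF_Task 8 = LS_Task 9 = 34; LS_Task 8 = 34−7 = 27
LF_Task 7 = LS_Task 8 = 27; LS_Task 7 = 27−14 = 13
LF_Task 6 = LS_Task 9 = 34; LS_Task 6 = 34−4 = 30
LF_Task 5 = LS_Task 9 = 34; LS_Task 5 = 34−8 = 26
LF_Task 4 = LS_Task 8 = 27; LS_Task 4 = 27−13 = 14
LF_Task 3 = min(LS_Task 6=30, LS_Task 9=34) = 30; LS_Task 3 = 30−4 = 26
LF_Task 2 = min(LS_Task 4=14, LS_Task 7=13) = 13; LS_Task 2 = 13−2 = 11
LF_Task 1 = min(LS_Task 3=26, LS_Task 4=14, LS_Task 5=26) = 14; LS_Task 1 = 14−14 = 0
Slack_Task 2 = LS_Task 2 − ES_Task 2 = 11 − 0 = 11

11 days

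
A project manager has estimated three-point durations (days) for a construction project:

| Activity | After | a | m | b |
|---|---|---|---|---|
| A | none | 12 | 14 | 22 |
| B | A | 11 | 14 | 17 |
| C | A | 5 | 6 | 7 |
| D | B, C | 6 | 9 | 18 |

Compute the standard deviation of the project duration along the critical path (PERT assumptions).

2.79 days

te_A = (12 + 4·14 + 22)/6 = 90/6 = 15; σ²_A = ((22−12)/6)² = 2.778
te_B = (11 + 4·14 + 17)/6 = 84/6 = 14; σ²_B = ((17−11)/6)² = 1.000
te_C = (5 + 4·6 + 7)/6 = 36/6 = 6; σ²_C = ((7−5)/6)² = 0.111
te_D = (6 + 4·9 + 18)/6 = 60/6 = 10; σ²_D = ((18−6)/6)² = 4.000

Forward pass:
ES_A = 0; EF_A = 15
ES_B = 15; EF_B = 15+14 = 29
ES_C = 15; EF_C = 15+6 = 21
ES_D = max(EF_B=29, EF_C=21) = 29; EF_D = 29+10 = 39
Expected project duration μ = 39 days. Critical path: A → B → D.

Variance along critical path = 2.778 + 1.000 + 4.000 = 7.778
σ = √7.778 = 2.789 days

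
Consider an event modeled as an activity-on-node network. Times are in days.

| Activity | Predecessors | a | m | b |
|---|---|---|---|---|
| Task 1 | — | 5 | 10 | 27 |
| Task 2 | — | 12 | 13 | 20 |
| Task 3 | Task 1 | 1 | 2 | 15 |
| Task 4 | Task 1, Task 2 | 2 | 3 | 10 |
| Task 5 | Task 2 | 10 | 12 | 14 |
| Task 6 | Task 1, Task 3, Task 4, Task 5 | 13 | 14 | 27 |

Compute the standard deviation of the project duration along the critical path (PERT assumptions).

2.77 days

te_Task 1 = (5 + 4·10 + 27)/6 = 72/6 = 12; σ²_Task 1 = ((27−5)/6)² = 13.444
te_Task 2 = (12 + 4·13 + 20)/6 = 84/6 = 14; σ²_Task 2 = ((20−12)/6)² = 1.778
te_Task 3 = (1 + 4·2 + 15)/6 = 24/6 = 4; σ²_Task 3 = ((15−1)/6)² = 5.444
te_Task 4 = (2 + 4·3 + 10)/6 = 24/6 = 4; σ²_Task 4 = ((10−2)/6)² = 1.778
te_Task 5 = (10 + 4·12 + 14)/6 = 72/6 = 12; σ²_Task 5 = ((14−10)/6)² = 0.444
te_Task 6 = (13 + 4·14 + 27)/6 = 96/6 = 16; σ²_Task 6 = ((27−13)/6)² = 5.444

Forward pass:
ES_Task 1 = 0; EF_Task 1 = 12
ES_Task 2 = 0; EF_Task 2 = 14
ES_Task 3 = 12; EF_Task 3 = 12+4 = 16
ES_Task 4 = max(EF_Task 1=12, EF_Task 2=14) = 14; EF_Task 4 = 14+4 = 18
ES_Task 5 = 14; EF_Task 5 = 14+12 = 26
ES_Task 6 = max(EF_Task 1=12, EF_Task 3=16, EF_Task 4=18, EF_Task 5=26) = 26; EF_Task 6 = 26+16 = 42
Expected project duration μ = 42 days. Critical path: Task 2 → Task 5 → Task 6.

Variance along critical path = 1.778 + 0.444 + 5.444 = 7.667
σ = √7.667 = 2.769 days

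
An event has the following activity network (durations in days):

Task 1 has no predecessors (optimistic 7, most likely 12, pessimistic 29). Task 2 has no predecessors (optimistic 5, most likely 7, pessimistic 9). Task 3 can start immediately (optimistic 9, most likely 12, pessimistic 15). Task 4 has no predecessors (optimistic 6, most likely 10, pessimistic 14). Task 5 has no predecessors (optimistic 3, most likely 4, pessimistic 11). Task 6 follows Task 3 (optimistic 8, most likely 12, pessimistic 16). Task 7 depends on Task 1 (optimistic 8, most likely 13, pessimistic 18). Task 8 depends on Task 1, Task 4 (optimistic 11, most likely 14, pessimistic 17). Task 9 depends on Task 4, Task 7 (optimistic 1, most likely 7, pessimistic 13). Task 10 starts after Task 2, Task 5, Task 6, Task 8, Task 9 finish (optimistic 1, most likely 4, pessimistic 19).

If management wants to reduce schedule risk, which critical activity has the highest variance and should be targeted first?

Task 1

te_Task 1 = (7 + 4·12 + 29)/6 = 84/6 = 14; σ²_Task 1 = ((29−7)/6)² = 13.444
te_Task 2 = (5 + 4·7 + 9)/6 = 42/6 = 7; σ²_Task 2 = ((9−5)/6)² = 0.444
te_Task 3 = (9 + 4·12 + 15)/6 = 72/6 = 12; σ²_Task 3 = ((15−9)/6)² = 1.000
te_Task 4 = (6 + 4·10 + 14)/6 = 60/6 = 10; σ²_Task 4 = ((14−6)/6)² = 1.778
te_Task 5 = (3 + 4·4 + 11)/6 = 30/6 = 5; σ²_Task 5 = ((11−3)/6)² = 1.778
te_Task 6 = (8 + 4·12 + 16)/6 = 72/6 = 12; σ²_Task 6 = ((16−8)/6)² = 1.778
te_Task 7 = (8 + 4·13 + 18)/6 = 78/6 = 13; σ²_Task 7 = ((18−8)/6)² = 2.778
te_Task 8 = (11 + 4·14 + 17)/6 = 84/6 = 14; σ²_Task 8 = ((17−11)/6)² = 1.000
te_Task 9 = (1 + 4·7 + 13)/6 = 42/6 = 7; σ²_Task 9 = ((13−1)/6)² = 4.000
te_Task 10 = (1 + 4·4 + 19)/6 = 36/6 = 6; σ²_Task 10 = ((19−1)/6)² = 9.000

Forward pass:
ES_Task 1 = 0; EF_Task 1 = 14
ES_Task 2 = 0; EF_Task 2 = 7
ES_Task 3 = 0; EF_Task 3 = 12
ES_Task 4 = 0; EF_Task 4 = 10
ES_Task 5 = 0; EF_Task 5 = 5
ES_Task 6 = 12; EF_Task 6 = 12+12 = 24
ES_Task 7 = 14; EF_Task 7 = 14+13 = 27
ES_Task 8 = max(EF_Task 1=14, EF_Task 4=10) = 14; EF_Task 8 = 14+14 = 28
ES_Task 9 = max(EF_Task 4=10, EF_Task 7=27) = 27; EF_Task 9 = 27+7 = 34
ES_Task 10 = max(EF_Task 2=7, EF_Task 5=5, EF_Task 6=24, EF_Task 8=28, EF_Task 9=34) = 34; EF_Task 10 = 34+6 = 40
Expected project duration μ = 40 days. Critical path: Task 1 → Task 7 → Task 9 → Task 10.

Variances on critical path: σ²_Task 1=13.444, σ²_Task 7=2.778, σ²_Task 9=4.000, σ²_Task 10=9.000.
Largest is σ²_Task 1 = 13.444.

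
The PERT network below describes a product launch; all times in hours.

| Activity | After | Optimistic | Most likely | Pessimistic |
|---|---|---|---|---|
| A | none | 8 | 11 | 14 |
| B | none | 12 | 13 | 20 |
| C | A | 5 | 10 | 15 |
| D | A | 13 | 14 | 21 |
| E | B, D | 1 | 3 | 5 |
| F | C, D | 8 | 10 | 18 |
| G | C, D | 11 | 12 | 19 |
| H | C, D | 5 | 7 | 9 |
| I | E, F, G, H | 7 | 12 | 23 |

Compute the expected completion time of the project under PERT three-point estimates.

52 hours

te_A = (8 + 4·11 + 14)/6 = 66/6 = 11
te_B = (12 + 4·13 + 20)/6 = 84/6 = 14
te_C = (5 + 4·10 + 15)/6 = 60/6 = 10
te_D = (13 + 4·14 + 21)/6 = 90/6 = 15
te_E = (1 + 4·3 + 5)/6 = 18/6 = 3
te_F = (8 + 4·10 + 18)/6 = 66/6 = 11
te_G = (11 + 4·12 + 19)/6 = 78/6 = 13
te_H = (5 + 4·7 + 9)/6 = 42/6 = 7
te_I = (7 + 4·12 + 23)/6 = 78/6 = 13

Forward pass:
ES_A = 0; EF_A = 11
ES_B = 0; EF_B = 14
ES_C = 11; EF_C = 11+10 = 21
ES_D = 11; EF_D = 11+15 = 26
ES_E = max(EF_B=14, EF_D=26) = 26; EF_E = 26+3 = 29
ES_F = max(EF_C=21, EF_D=26) = 26; EF_F = 26+11 = 37
ES_G = max(EF_C=21, EF_D=26) = 26; EF_G = 26+13 = 39
ES_H = max(EF_C=21, EF_D=26) = 26; EF_H = 26+7 = 33
ES_I = max(EF_E=29, EF_F=37, EF_G=39, EF_H=33) = 39; EF_I = 39+13 = 52
Expected project duration μ = 52 hours. Critical path: A → D → G → I.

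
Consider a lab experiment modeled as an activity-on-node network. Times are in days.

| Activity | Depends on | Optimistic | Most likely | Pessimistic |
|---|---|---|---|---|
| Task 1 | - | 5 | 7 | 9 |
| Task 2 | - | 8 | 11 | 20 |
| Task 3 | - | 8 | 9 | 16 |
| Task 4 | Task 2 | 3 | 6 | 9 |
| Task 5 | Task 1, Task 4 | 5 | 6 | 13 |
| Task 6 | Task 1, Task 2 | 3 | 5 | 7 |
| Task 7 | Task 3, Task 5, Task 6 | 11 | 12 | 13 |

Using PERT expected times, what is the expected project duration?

te_Task 1 = (5 + 4·7 + 9)/6 = 42/6 = 7
te_Task 2 = (8 + 4·11 + 20)/6 = 72/6 = 12
te_Task 3 = (8 + 4·9 + 16)/6 = 60/6 = 10
te_Task 4 = (3 + 4·6 + 9)/6 = 36/6 = 6
te_Task 5 = (5 + 4·6 + 13)/6 = 42/6 = 7
te_Task 6 = (3 + 4·5 + 7)/6 = 30/6 = 5
te_Task 7 = (11 + 4·12 + 13)/6 = 72/6 = 12

Forward pass:
ES_Task 1 = 0; EF_Task 1 = 7
ES_Task 2 = 0; EF_Task 2 = 12
ES_Task 3 = 0; EF_Task 3 = 10
ES_Task 4 = 12; EF_Task 4 = 12+6 = 18
ES_Task 5 = max(EF_Task 1=7, EF_Task 4=18) = 18; EF_Task 5 = 18+7 = 25
ES_Task 6 = max(EF_Task 1=7, EF_Task 2=12) = 12; EF_Task 6 = 12+5 = 17
ES_Task 7 = max(EF_Task 3=10, EF_Task 5=25, EF_Task 6=17) = 25; EF_Task 7 = 25+12 = 37
Expected project duration μ = 37 days. Critical path: Task 2 → Task 4 → Task 5 → Task 7.

37 days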